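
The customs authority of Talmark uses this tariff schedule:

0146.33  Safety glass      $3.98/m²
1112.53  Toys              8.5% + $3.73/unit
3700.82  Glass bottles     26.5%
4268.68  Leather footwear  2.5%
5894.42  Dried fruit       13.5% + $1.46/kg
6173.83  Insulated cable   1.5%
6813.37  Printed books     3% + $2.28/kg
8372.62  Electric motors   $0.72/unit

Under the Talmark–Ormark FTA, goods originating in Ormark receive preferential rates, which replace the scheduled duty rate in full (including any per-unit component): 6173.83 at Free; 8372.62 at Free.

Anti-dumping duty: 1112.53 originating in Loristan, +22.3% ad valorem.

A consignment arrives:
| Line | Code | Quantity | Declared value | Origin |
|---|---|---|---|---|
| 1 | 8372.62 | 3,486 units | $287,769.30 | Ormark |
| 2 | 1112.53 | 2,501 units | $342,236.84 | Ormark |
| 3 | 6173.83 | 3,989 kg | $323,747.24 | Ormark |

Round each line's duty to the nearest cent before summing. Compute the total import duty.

$38,418.86

Line 1 (8372.62, Ormark, 3,486 units, $287,769.30):
Base rate for 8372.62 is $0.72/unit.
Origin Ormark qualifies under the Talmark–Ormark agreement and 8372.62 is covered: preferential rate Free applies instead.
Duty = $287,769.30 × 0% = $0.00.
Line 2 (1112.53, Ormark, 2,501 units, $342,236.84):
Base rate for 1112.53 is 8.5% + $3.73/unit.
Origin Ormark is the FTA partner but 1112.53 is not on the preference list; base rate stands.
The additional-duty order on 1112.53 targets Loristan, not Ormark; it does not apply.
Duty = $342,236.84 × 8.5% + 2,501 × $3.73 = $38,418.86.
Line 3 (6173.83, Ormark, 3,989 kg, $323,747.24):
Base rate for 6173.83 is 1.5%.
Origin Ormark qualifies under the Talmark–Ormark agreement and 6173.83 is covered: preferential rate Free applies instead.
Duty = $323,747.24 × 0% = $0.00.
Total = $0.00 + $38,418.86 + $0.00 = $38,418.86.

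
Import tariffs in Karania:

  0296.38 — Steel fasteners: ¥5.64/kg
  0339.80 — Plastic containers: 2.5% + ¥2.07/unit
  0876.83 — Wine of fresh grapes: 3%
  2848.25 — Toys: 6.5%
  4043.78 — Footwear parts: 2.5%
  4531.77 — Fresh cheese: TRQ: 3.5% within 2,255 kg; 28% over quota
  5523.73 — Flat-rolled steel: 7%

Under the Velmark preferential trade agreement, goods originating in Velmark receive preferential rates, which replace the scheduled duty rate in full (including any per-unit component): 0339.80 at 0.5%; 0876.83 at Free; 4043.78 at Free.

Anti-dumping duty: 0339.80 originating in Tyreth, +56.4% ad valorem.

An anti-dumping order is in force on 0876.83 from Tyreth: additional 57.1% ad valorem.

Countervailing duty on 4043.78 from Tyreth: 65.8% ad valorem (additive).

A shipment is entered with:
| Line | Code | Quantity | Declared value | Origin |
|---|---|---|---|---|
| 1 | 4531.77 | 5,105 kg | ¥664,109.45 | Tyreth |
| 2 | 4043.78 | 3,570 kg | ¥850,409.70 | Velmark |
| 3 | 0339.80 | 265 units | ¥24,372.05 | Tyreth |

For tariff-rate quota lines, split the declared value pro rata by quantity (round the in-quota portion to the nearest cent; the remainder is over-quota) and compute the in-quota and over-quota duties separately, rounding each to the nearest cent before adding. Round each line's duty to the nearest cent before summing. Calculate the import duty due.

Line 1 (4531.77, Tyreth, 5,105 kg, ¥664,109.45):
Code 4531.77 is under a tariff-rate quota (threshold 2,255 kg). In-quota: 2,255 kg at 3.5%; over-quota: 2,850 kg at 28%.
Pro-rata value split: in-quota = ¥664,109.45 × 2,255/5,105 = ¥293,352.95; over-quota = ¥664,109.45 − ¥293,352.95 = ¥370,756.50.
In-quota duty = ¥293,352.95 × 3.5% = ¥10,267.35. Over-quota duty = ¥370,756.50 × 28% = ¥103,811.82.
Line duty = ¥10,267.35 + ¥103,811.82 = ¥114,079.17.
Line 2 (4043.78, Velmark, 3,570 kg, ¥850,409.70):
Base rate for 4043.78 is 2.5%.
Origin Velmark qualifies under the Karania–Velmark agreement and 4043.78 is covered: preferential rate Free applies instead.
The additional-duty order on 4043.78 targets Tyreth, not Velmark; it does not apply.
Duty = ¥850,409.70 × 0% = ¥0.00.
Line 3 (0339.80, Tyreth, 265 units, ¥24,372.05):
Base rate for 0339.80 is 2.5% + ¥2.07/unit.
0339.80 has an FTA preferential rate, but origin Tyreth is not Velmark; base rate stands.
Additional duty on 0339.80 from Tyreth: +56.4%. Applied ad valorem rate: 2.5% + 56.4% = 58.9%.
Duty = ¥24,372.05 × 58.9% + 265 × ¥2.07 = ¥14,903.69.
Total = ¥114,079.17 + ¥0.00 + ¥14,903.69 = ¥128,982.86.

¥128,982.86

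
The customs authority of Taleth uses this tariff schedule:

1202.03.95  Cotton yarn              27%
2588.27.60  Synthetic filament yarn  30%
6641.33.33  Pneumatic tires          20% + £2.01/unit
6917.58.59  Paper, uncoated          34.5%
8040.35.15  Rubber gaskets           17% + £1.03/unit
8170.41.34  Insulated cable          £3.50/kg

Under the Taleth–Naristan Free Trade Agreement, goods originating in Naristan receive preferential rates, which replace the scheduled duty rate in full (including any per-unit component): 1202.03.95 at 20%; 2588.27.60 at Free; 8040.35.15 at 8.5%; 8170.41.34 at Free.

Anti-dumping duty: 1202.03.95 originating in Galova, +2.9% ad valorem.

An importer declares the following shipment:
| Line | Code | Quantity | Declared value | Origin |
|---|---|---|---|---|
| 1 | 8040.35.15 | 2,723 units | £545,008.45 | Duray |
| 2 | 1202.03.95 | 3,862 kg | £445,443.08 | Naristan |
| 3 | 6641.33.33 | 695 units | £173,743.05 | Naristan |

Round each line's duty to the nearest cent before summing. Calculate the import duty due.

Line 1 (8040.35.15, Duray, 2,723 units, £545,008.45):
Base rate for 8040.35.15 is 17% + £1.03/unit.
8040.35.15 has an FTA preferential rate, but origin Duray is not Naristan; base rate stands.
Duty = £545,008.45 × 17% + 2,723 × £1.03 = £95,456.13.
Line 2 (1202.03.95, Naristan, 3,862 kg, £445,443.08):
Base rate for 1202.03.95 is 27%.
Origin Naristan qualifies under the Taleth–Naristan agreement and 1202.03.95 is covered: preferential rate 20% applies instead.
The additional-duty order on 1202.03.95 targets Galova, not Naristan; it does not apply.
Duty = £445,443.08 × 20% = £89,088.62.
Line 3 (6641.33.33, Naristan, 695 units, £173,743.05):
Base rate for 6641.33.33 is 20% + £2.01/unit.
Origin Naristan is the FTA partner but 6641.33.33 is not on the preference list; base rate stands.
Duty = £173,743.05 × 20% + 695 × £2.01 = £36,145.56.
Total = £95,456.13 + £89,088.62 + £36,145.56 = £220,690.31.

£220,690.31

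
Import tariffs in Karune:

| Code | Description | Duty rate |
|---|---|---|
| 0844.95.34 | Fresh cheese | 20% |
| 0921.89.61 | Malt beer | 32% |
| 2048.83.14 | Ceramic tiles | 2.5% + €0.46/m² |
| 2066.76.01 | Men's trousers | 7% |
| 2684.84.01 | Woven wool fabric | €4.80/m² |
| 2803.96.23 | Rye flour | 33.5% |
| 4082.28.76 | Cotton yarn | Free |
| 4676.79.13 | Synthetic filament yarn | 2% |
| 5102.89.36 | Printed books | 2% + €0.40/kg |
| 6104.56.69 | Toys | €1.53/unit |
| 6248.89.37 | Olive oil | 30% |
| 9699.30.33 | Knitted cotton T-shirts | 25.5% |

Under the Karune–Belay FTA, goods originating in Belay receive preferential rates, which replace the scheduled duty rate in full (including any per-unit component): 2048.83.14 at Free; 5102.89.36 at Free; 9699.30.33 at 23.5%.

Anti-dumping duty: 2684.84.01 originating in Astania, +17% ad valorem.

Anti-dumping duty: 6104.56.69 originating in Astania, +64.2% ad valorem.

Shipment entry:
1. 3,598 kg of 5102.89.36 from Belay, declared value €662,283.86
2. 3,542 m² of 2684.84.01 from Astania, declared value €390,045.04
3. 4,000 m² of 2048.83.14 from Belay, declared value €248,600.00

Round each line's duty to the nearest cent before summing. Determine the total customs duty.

Line 1 (5102.89.36, Belay, 3,598 kg, €662,283.86):
Base rate for 5102.89.36 is 2% + €0.40/kg.
Origin Belay qualifies under the Karune–Belay agreement and 5102.89.36 is covered: preferential rate Free applies instead.
Duty = €662,283.86 × 0% = €0.00.
Line 2 (2684.84.01, Astania, 3,542 m², €390,045.04):
Base rate for 2684.84.01 is €4.80/m².
Additional duty on 2684.84.01 from Astania: +17% ad valorem. Applied ad valorem rate = 17%.
Duty = €390,045.04 × 17% + 3,542 × €4.80 = €83,309.26.
Line 3 (2048.83.14, Belay, 4,000 m², €248,600.00):
Base rate for 2048.83.14 is 2.5% + €0.46/m².
Origin Belay qualifies under the Karune–Belay agreement and 2048.83.14 is covered: preferential rate Free applies instead.
Duty = €248,600.00 × 0% = €0.00.
Total = €0.00 + €83,309.26 + €0.00 = €83,309.26.

€83,309.26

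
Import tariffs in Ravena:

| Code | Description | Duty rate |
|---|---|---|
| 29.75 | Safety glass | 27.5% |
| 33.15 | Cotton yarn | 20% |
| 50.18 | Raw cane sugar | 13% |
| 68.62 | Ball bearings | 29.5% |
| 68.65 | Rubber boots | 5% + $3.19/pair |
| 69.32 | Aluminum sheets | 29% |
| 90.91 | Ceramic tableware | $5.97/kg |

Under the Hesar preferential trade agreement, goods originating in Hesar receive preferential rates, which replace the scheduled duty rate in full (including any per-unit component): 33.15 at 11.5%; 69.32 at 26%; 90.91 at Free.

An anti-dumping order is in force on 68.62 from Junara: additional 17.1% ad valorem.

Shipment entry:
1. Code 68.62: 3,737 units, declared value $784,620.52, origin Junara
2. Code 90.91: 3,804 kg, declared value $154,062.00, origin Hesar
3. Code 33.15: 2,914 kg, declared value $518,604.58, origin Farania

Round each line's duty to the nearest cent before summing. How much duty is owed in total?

Line 1 (68.62, Junara, 3,737 units, $784,620.52):
Base rate for 68.62 is 29.5%.
Additional duty on 68.62 from Junara: +17.1%. Applied ad valorem rate: 29.5% + 17.1% = 46.6%.
Duty = $784,620.52 × 46.6% = $365,633.16.
Line 2 (90.91, Hesar, 3,804 kg, $154,062.00):
Base rate for 90.91 is $5.97/kg.
Origin Hesar qualifies under the Ravena–Hesar agreement and 90.91 is covered: preferential rate Free applies instead.
Duty = $154,062.00 × 0% = $0.00.
Line 3 (33.15, Farania, 2,914 kg, $518,604.58):
Base rate for 33.15 is 20%.
33.15 has an FTA preferential rate, but origin Farania is not Hesar; base rate stands.
Duty = $518,604.58 × 20% = $103,720.92.
Total = $365,633.16 + $0.00 + $103,720.92 = $469,354.08.

$469,354.08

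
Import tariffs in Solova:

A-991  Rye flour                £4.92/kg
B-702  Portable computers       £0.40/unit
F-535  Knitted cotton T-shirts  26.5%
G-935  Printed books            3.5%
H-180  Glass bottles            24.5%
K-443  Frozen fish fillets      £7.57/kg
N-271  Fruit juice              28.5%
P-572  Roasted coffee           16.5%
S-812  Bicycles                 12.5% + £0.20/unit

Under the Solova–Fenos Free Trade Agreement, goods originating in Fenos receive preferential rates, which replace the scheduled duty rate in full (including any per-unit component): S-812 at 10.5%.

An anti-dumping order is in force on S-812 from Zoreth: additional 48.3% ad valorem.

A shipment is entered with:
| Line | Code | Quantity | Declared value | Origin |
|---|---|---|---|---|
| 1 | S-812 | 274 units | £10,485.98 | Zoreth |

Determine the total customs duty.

£6,430.28

Line 1 (S-812, Zoreth, 274 units, £10,485.98):
Base rate for S-812 is 12.5% + £0.20/unit.
S-812 has an FTA preferential rate, but origin Zoreth is not Fenos; base rate stands.
Additional duty on S-812 from Zoreth: +48.3%. Applied ad valorem rate: 12.5% + 48.3% = 60.8%.
Duty = £10,485.98 × 60.8% + 274 × £0.20 = £6,430.28.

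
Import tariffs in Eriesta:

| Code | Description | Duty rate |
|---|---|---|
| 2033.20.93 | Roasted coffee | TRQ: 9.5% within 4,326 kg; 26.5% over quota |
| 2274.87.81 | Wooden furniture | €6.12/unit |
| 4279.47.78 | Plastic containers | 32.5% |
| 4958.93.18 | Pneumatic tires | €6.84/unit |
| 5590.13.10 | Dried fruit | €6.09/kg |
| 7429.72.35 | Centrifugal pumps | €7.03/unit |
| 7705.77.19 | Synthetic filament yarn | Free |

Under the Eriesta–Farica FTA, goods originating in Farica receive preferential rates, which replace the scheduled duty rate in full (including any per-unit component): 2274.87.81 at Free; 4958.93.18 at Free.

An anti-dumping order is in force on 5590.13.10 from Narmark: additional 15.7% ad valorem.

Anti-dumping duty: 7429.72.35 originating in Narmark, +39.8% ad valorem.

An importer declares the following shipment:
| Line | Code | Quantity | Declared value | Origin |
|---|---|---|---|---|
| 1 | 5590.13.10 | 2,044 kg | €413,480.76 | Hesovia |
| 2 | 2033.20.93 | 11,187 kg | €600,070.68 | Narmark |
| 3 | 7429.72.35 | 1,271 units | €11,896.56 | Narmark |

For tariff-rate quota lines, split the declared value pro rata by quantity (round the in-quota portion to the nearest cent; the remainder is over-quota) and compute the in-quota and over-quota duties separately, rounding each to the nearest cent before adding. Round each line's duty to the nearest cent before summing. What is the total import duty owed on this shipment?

€145,688.72

Line 1 (5590.13.10, Hesovia, 2,044 kg, €413,480.76):
Base rate for 5590.13.10 is €6.09/kg.
The additional-duty order on 5590.13.10 targets Narmark, not Hesovia; it does not apply.
Duty = 2,044 × €6.09 = €12,447.96.
Line 2 (2033.20.93, Narmark, 11,187 kg, €600,070.68):
Code 2033.20.93 is under a tariff-rate quota (threshold 4,326 kg). In-quota: 4,326 kg at 9.5%; over-quota: 6,861 kg at 26.5%.
Pro-rata value split: in-quota = €600,070.68 × 4,326/11,187 = €232,046.64; over-quota = €600,070.68 − €232,046.64 = €368,024.04.
In-quota duty = €232,046.64 × 9.5% = €22,044.43. Over-quota duty = €368,024.04 × 26.5% = €97,526.37.
Line duty = €22,044.43 + €97,526.37 = €119,570.80.
Line 3 (7429.72.35, Narmark, 1,271 units, €11,896.56):
Base rate for 7429.72.35 is €7.03/unit.
Additional duty on 7429.72.35 from Narmark: +39.8% ad valorem. Applied ad valorem rate = 39.8%.
Duty = €11,896.56 × 39.8% + 1,271 × €7.03 = €13,669.96.
Total = €12,447.96 + €119,570.80 + €13,669.96 = €145,688.72.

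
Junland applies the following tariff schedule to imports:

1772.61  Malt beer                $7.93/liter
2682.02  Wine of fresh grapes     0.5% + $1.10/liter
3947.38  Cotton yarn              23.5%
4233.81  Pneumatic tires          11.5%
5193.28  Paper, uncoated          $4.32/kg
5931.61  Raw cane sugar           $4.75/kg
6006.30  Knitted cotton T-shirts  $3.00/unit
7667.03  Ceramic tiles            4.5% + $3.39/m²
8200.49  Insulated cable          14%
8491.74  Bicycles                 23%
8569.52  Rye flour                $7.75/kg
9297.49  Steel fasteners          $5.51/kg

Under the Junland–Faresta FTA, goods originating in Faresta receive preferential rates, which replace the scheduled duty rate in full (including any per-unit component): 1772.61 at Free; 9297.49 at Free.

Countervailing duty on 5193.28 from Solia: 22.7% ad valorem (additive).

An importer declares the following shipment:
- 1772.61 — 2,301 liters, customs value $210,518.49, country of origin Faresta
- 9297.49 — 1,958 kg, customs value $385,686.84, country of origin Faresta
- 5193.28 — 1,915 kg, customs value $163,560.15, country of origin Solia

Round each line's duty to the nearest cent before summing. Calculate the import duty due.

$45,400.95

Line 1 (1772.61, Faresta, 2,301 liters, $210,518.49):
Base rate for 1772.61 is $7.93/liter.
Origin Faresta qualifies under the Junland–Faresta agreement and 1772.61 is covered: preferential rate Free applies instead.
Duty = $210,518.49 × 0% = $0.00.
Line 2 (9297.49, Faresta, 1,958 kg, $385,686.84):
Base rate for 9297.49 is $5.51/kg.
Origin Faresta qualifies under the Junland–Faresta agreement and 9297.49 is covered: preferential rate Free applies instead.
Duty = $385,686.84 × 0% = $0.00.
Line 3 (5193.28, Solia, 1,915 kg, $163,560.15):
Base rate for 5193.28 is $4.32/kg.
Additional duty on 5193.28 from Solia: +22.7% ad valorem. Applied ad valorem rate = 22.7%.
Duty = $163,560.15 × 22.7% + 1,915 × $4.32 = $45,400.95.
Total = $0.00 + $0.00 + $45,400.95 = $45,400.95.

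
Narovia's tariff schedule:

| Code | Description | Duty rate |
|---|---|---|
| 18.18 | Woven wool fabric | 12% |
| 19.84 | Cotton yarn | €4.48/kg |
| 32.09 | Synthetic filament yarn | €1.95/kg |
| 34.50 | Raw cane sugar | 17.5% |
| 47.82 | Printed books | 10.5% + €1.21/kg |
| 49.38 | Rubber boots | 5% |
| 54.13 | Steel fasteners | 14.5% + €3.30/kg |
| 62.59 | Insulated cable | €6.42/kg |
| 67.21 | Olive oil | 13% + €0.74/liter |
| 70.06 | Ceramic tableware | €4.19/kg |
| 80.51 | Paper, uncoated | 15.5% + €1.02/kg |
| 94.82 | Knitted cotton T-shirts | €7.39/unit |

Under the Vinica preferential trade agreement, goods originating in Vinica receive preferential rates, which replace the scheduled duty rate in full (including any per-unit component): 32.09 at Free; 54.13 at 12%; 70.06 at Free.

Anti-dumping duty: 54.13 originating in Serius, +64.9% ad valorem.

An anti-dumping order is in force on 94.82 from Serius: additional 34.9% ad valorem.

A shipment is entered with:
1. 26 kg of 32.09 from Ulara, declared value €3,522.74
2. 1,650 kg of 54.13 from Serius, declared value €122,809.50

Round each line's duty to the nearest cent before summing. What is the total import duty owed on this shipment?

€103,006.44

Line 1 (32.09, Ulara, 26 kg, €3,522.74):
Base rate for 32.09 is €1.95/kg.
32.09 has an FTA preferential rate, but origin Ulara is not Vinica; base rate stands.
Duty = 26 × €1.95 = €50.70.
Line 2 (54.13, Serius, 1,650 kg, €122,809.50):
Base rate for 54.13 is 14.5% + €3.30/kg.
54.13 has an FTA preferential rate, but origin Serius is not Vinica; base rate stands.
Additional duty on 54.13 from Serius: +64.9%. Applied ad valorem rate: 14.5% + 64.9% = 79.4%.
Duty = €122,809.50 × 79.4% + 1,650 × €3.30 = €102,955.74.
Total = €50.70 + €102,955.74 = €103,006.44.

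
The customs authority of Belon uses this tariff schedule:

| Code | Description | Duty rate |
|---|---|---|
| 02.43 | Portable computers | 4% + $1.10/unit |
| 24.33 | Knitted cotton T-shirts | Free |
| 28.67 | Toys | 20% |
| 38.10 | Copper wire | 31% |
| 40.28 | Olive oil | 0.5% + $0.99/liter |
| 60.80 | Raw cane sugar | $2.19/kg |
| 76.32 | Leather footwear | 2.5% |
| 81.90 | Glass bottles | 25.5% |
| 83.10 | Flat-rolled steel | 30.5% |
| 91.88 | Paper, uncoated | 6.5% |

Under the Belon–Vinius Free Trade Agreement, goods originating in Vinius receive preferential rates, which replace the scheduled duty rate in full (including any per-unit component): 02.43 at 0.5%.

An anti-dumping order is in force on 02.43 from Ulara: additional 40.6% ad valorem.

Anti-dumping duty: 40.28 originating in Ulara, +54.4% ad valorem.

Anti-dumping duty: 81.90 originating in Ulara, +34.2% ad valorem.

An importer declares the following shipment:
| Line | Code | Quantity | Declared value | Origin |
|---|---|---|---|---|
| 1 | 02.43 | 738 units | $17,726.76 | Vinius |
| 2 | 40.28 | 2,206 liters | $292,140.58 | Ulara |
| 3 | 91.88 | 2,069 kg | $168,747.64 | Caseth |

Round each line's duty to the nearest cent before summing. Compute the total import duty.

Line 1 (02.43, Vinius, 738 units, $17,726.76):
Base rate for 02.43 is 4% + $1.10/unit.
Origin Vinius qualifies under the Belon–Vinius agreement and 02.43 is covered: preferential rate 0.5% applies instead.
The additional-duty order on 02.43 targets Ulara, not Vinius; it does not apply.
Duty = $17,726.76 × 0.5% = $88.63.
Line 2 (40.28, Ulara, 2,206 liters, $292,140.58):
Base rate for 40.28 is 0.5% + $0.99/liter.
Additional duty on 40.28 from Ulara: +54.4%. Applied ad valorem rate: 0.5% + 54.4% = 54.9%.
Duty = $292,140.58 × 54.9% + 2,206 × $0.99 = $162,569.12.
Line 3 (91.88, Caseth, 2,069 kg, $168,747.64):
Base rate for 91.88 is 6.5%.
Duty = $168,747.64 × 6.5% = $10,968.60.
Total = $88.63 + $162,569.12 + $10,968.60 = $173,626.35.

$173,626.35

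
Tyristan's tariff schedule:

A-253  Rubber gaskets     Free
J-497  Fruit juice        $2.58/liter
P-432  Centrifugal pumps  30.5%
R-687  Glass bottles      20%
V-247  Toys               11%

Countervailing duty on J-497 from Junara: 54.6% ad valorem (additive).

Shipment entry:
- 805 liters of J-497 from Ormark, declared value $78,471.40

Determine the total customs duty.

Line 1 (J-497, Ormark, 805 liters, $78,471.40):
Base rate for J-497 is $2.58/liter.
The additional-duty order on J-497 targets Junara, not Ormark; it does not apply.
Duty = 805 × $2.58 = $2,076.90.

$2,076.90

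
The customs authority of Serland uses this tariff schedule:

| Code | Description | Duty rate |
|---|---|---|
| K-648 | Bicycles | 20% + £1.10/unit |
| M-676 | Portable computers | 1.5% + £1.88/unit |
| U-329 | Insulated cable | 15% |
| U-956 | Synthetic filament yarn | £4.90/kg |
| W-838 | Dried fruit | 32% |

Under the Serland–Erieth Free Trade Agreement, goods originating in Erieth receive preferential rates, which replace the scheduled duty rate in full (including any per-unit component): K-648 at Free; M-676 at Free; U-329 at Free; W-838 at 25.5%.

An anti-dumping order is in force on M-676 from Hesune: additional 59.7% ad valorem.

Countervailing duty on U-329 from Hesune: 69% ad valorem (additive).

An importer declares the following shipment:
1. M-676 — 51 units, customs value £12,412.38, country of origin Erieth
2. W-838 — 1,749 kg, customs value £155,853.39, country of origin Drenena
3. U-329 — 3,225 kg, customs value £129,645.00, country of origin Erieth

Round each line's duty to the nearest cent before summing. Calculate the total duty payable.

Line 1 (M-676, Erieth, 51 units, £12,412.38):
Base rate for M-676 is 1.5% + £1.88/unit.
Origin Erieth qualifies under the Serland–Erieth agreement and M-676 is covered: preferential rate Free applies instead.
The additional-duty order on M-676 targets Hesune, not Erieth; it does not apply.
Duty = £12,412.38 × 0% = £0.00.
Line 2 (W-838, Drenena, 1,749 kg, £155,853.39):
Base rate for W-838 is 32%.
W-838 has an FTA preferential rate, but origin Drenena is not Erieth; base rate stands.
Duty = £155,853.39 × 32% = £49,873.08.
Line 3 (U-329, Erieth, 3,225 kg, £129,645.00):
Base rate for U-329 is 15%.
Origin Erieth qualifies under the Serland–Erieth agreement and U-329 is covered: preferential rate Free applies instead.
The additional-duty order on U-329 targets Hesune, not Erieth; it does not apply.
Duty = £129,645.00 × 0% = £0.00.
Total = £0.00 + £49,873.08 + £0.00 = £49,873.08.

£49,873.08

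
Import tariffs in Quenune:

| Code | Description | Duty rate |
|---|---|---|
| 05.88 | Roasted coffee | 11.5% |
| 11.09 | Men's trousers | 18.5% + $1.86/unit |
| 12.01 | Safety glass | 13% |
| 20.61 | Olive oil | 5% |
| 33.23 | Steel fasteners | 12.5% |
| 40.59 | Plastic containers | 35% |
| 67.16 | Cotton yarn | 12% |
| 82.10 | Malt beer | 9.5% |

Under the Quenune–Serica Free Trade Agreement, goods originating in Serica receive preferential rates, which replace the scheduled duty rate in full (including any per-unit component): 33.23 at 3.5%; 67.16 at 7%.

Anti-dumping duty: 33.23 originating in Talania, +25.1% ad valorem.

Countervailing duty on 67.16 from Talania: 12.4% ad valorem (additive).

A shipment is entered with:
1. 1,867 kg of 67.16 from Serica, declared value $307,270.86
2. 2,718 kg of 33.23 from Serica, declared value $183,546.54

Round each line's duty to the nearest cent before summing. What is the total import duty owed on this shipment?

Line 1 (67.16, Serica, 1,867 kg, $307,270.86):
Base rate for 67.16 is 12%.
Origin Serica qualifies under the Quenune–Serica agreement and 67.16 is covered: preferential rate 7% applies instead.
The additional-duty order on 67.16 targets Talania, not Serica; it does not apply.
Duty = $307,270.86 × 7% = $21,508.96.
Line 2 (33.23, Serica, 2,718 kg, $183,546.54):
Base rate for 33.23 is 12.5%.
Origin Serica qualifies under the Quenune–Serica agreement and 33.23 is covered: preferential rate 3.5% applies instead.
The additional-duty order on 33.23 targets Talania, not Serica; it does not apply.
Duty = $183,546.54 × 3.5% = $6,424.13.
Total = $21,508.96 + $6,424.13 = $27,933.09.

$27,933.09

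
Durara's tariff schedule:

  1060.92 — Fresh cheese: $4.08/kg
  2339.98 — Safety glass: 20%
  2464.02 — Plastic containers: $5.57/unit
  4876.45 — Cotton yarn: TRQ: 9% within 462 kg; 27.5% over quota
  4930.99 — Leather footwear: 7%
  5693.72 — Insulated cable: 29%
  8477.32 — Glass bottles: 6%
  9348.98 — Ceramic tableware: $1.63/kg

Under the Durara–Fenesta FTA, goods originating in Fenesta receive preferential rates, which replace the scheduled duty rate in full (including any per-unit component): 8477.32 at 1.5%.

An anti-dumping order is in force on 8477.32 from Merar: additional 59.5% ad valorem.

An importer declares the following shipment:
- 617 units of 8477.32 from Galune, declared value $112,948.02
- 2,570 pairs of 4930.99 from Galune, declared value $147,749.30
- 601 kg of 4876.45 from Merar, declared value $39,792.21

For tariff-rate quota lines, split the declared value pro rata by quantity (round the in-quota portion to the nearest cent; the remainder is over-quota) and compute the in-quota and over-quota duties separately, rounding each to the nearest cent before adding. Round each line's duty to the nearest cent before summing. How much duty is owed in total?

Line 1 (8477.32, Galune, 617 units, $112,948.02):
Base rate for 8477.32 is 6%.
8477.32 has an FTA preferential rate, but origin Galune is not Fenesta; base rate stands.
The additional-duty order on 8477.32 targets Merar, not Galune; it does not apply.
Duty = $112,948.02 × 6% = $6,776.88.
Line 2 (4930.99, Galune, 2,570 pairs, $147,749.30):
Base rate for 4930.99 is 7%.
Duty = $147,749.30 × 7% = $10,342.45.
Line 3 (4876.45, Merar, 601 kg, $39,792.21):
Code 4876.45 is under a tariff-rate quota (threshold 462 kg). In-quota: 462 kg at 9%; over-quota: 139 kg at 27.5%.
Pro-rata value split: in-quota = $39,792.21 × 462/601 = $30,589.02; over-quota = $39,792.21 − $30,589.02 = $9,203.19.
In-quota duty = $30,589.02 × 9% = $2,753.01. Over-quota duty = $9,203.19 × 27.5% = $2,530.88.
Line duty = $2,753.01 + $2,530.88 = $5,283.89.
Total = $6,776.88 + $10,342.45 + $5,283.89 = $22,403.22.

$22,403.22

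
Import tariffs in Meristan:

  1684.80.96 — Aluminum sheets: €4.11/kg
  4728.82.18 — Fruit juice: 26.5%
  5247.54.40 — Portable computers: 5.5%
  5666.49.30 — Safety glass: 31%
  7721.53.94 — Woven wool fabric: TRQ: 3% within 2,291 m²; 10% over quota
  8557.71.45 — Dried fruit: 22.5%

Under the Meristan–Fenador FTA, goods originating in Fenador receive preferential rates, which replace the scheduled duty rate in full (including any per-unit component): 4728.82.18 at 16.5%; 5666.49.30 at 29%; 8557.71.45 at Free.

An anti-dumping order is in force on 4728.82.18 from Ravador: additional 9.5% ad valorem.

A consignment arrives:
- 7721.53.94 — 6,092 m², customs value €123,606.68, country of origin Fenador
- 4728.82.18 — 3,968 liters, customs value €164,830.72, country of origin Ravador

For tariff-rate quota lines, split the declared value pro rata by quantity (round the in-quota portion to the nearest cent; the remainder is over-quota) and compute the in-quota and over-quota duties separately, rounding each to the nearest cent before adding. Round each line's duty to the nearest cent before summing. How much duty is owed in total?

Line 1 (7721.53.94, Fenador, 6,092 m², €123,606.68):
Code 7721.53.94 is under a tariff-rate quota (threshold 2,291 m²). In-quota: 2,291 m² at 3%; over-quota: 3,801 m² at 10%.
Pro-rata value split: in-quota = €123,606.68 × 2,291/6,092 = €46,484.39; over-quota = €123,606.68 − €46,484.39 = €77,122.29.
In-quota duty = €46,484.39 × 3% = €1,394.53. Over-quota duty = €77,122.29 × 10% = €7,712.23.
Line duty = €1,394.53 + €7,712.23 = €9,106.76.
Line 2 (4728.82.18, Ravador, 3,968 liters, €164,830.72):
Base rate for 4728.82.18 is 26.5%.
4728.82.18 has an FTA preferential rate, but origin Ravador is not Fenador; base rate stands.
Additional duty on 4728.82.18 from Ravador: +9.5%. Applied ad valorem rate: 26.5% + 9.5% = 36%.
Duty = €164,830.72 × 36% = €59,339.06.
Total = €9,106.76 + €59,339.06 = €68,445.82.

€68,445.82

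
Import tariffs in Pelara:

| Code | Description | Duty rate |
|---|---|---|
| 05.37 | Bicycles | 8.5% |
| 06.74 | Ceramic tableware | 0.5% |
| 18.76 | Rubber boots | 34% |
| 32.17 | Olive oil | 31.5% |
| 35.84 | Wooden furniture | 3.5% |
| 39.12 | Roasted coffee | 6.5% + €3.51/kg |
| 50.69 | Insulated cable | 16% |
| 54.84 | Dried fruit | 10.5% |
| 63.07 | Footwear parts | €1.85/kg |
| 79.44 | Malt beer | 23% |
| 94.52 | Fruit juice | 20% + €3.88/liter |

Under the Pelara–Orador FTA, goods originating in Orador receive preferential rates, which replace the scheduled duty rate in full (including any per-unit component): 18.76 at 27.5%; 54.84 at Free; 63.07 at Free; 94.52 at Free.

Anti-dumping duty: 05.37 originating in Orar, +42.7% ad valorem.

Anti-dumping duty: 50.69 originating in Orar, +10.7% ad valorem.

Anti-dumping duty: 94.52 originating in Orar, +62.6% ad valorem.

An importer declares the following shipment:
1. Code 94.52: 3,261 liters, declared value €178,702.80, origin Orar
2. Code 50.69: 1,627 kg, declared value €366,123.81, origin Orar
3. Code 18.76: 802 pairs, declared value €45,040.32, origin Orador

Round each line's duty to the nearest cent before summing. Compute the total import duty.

Line 1 (94.52, Orar, 3,261 liters, €178,702.80):
Base rate for 94.52 is 20% + €3.88/liter.
94.52 has an FTA preferential rate, but origin Orar is not Orador; base rate stands.
Additional duty on 94.52 from Orar: +62.6%. Applied ad valorem rate: 20% + 62.6% = 82.6%.
Duty = €178,702.80 × 82.6% + 3,261 × €3.88 = €160,261.19.
Line 2 (50.69, Orar, 1,627 kg, €366,123.81):
Base rate for 50.69 is 16%.
Additional duty on 50.69 from Orar: +10.7%. Applied ad valorem rate: 16% + 10.7% = 26.7%.
Duty = €366,123.81 × 26.7% = €97,755.06.
Line 3 (18.76, Orador, 802 pairs, €45,040.32):
Base rate for 18.76 is 34%.
Origin Orador qualifies under the Pelara–Orador agreement and 18.76 is covered: preferential rate 27.5% applies instead.
Duty = €45,040.32 × 27.5% = €12,386.09.
Total = €160,261.19 + €97,755.06 + €12,386.09 = €270,402.34.

€270,402.34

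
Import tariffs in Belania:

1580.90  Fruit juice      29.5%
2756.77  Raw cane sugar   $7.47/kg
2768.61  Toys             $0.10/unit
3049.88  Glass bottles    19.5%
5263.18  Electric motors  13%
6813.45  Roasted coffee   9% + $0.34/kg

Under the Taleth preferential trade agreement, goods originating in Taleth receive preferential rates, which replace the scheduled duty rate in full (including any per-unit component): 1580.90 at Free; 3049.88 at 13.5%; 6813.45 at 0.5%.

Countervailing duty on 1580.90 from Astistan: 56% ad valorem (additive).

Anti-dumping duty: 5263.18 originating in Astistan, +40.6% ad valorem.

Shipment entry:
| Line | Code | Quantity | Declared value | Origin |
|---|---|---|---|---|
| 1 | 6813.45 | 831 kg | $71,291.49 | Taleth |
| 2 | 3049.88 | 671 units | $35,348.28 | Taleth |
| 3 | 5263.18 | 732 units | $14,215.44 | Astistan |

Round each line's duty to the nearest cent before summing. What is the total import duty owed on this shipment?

$12,747.96

Line 1 (6813.45, Taleth, 831 kg, $71,291.49):
Base rate for 6813.45 is 9% + $0.34/kg.
Origin Taleth qualifies under the Belania–Taleth agreement and 6813.45 is covered: preferential rate 0.5% applies instead.
Duty = $71,291.49 × 0.5% = $356.46.
Line 2 (3049.88, Taleth, 671 units, $35,348.28):
Base rate for 3049.88 is 19.5%.
Origin Taleth qualifies under the Belania–Taleth agreement and 3049.88 is covered: preferential rate 13.5% applies instead.
Duty = $35,348.28 × 13.5% = $4,772.02.
Line 3 (5263.18, Astistan, 732 units, $14,215.44):
Base rate for 5263.18 is 13%.
Additional duty on 5263.18 from Astistan: +40.6%. Applied ad valorem rate: 13% + 40.6% = 53.6%.
Duty = $14,215.44 × 53.6% = $7,619.48.
Total = $356.46 + $4,772.02 + $7,619.48 = $12,747.96.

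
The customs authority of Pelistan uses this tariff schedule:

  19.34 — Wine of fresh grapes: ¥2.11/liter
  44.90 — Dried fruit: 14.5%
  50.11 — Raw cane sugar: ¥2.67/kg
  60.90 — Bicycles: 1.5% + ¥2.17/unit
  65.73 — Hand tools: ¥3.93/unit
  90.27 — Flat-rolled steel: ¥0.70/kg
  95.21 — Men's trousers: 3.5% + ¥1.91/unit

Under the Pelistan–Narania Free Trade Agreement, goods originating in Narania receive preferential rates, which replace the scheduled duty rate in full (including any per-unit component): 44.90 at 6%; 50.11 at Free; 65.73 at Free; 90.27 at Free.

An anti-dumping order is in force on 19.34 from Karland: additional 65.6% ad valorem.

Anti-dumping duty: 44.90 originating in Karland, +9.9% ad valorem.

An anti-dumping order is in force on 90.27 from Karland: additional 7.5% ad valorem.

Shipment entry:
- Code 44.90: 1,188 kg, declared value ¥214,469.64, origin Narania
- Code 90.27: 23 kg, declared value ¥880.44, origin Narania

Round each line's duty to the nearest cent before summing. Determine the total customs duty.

Line 1 (44.90, Narania, 1,188 kg, ¥214,469.64):
Base rate for 44.90 is 14.5%.
Origin Narania qualifies under the Pelistan–Narania agreement and 44.90 is covered: preferential rate 6% applies instead.
The additional-duty order on 44.90 targets Karland, not Narania; it does not apply.
Duty = ¥214,469.64 × 6% = ¥12,868.18.
Line 2 (90.27, Narania, 23 kg, ¥880.44):
Base rate for 90.27 is ¥0.70/kg.
Origin Narania qualifies under the Pelistan–Narania agreement and 90.27 is covered: preferential rate Free applies instead.
The additional-duty order on 90.27 targets Karland, not Narania; it does not apply.
Duty = ¥880.44 × 0% = ¥0.00.
Total = ¥12,868.18 + ¥0.00 = ¥12,868.18.

¥12,868.18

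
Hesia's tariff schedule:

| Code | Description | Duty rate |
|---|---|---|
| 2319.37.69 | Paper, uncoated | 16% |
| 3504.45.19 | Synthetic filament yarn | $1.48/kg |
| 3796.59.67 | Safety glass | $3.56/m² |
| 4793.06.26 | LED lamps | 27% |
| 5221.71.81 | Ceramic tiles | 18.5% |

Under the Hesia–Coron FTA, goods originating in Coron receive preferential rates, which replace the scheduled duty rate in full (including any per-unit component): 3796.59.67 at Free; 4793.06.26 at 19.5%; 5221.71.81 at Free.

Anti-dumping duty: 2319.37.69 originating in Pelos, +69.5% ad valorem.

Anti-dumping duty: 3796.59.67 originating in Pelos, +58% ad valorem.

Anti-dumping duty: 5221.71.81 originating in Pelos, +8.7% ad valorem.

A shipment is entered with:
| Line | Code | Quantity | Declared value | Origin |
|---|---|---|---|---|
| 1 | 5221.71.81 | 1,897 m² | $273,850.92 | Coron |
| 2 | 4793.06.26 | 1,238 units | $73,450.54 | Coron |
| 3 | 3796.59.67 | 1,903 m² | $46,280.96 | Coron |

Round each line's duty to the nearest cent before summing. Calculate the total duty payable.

Line 1 (5221.71.81, Coron, 1,897 m², $273,850.92):
Base rate for 5221.71.81 is 18.5%.
Origin Coron qualifies under the Hesia–Coron agreement and 5221.71.81 is covered: preferential rate Free applies instead.
The additional-duty order on 5221.71.81 targets Pelos, not Coron; it does not apply.
Duty = $273,850.92 × 0% = $0.00.
Line 2 (4793.06.26, Coron, 1,238 units, $73,450.54):
Base rate for 4793.06.26 is 27%.
Origin Coron qualifies under the Hesia–Coron agreement and 4793.06.26 is covered: preferential rate 19.5% applies instead.
Duty = $73,450.54 × 19.5% = $14,322.86.
Line 3 (3796.59.67, Coron, 1,903 m², $46,280.96):
Base rate for 3796.59.67 is $3.56/m².
Origin Coron qualifies under the Hesia–Coron agreement and 3796.59.67 is covered: preferential rate Free applies instead.
The additional-duty order on 3796.59.67 targets Pelos, not Coron; it does not apply.
Duty = $46,280.96 × 0% = $0.00.
Total = $0.00 + $14,322.86 + $0.00 = $14,322.86.

$14,322.86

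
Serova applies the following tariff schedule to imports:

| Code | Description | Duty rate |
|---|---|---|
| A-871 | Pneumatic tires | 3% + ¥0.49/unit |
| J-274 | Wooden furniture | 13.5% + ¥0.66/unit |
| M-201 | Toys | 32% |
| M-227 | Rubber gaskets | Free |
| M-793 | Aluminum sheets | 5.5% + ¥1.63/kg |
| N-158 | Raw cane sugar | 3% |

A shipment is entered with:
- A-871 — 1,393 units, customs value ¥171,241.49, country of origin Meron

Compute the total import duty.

¥5,819.81

Line 1 (A-871, Meron, 1,393 units, ¥171,241.49):
Base rate for A-871 is 3% + ¥0.49/unit.
Duty = ¥171,241.49 × 3% + 1,393 × ¥0.49 = ¥5,819.81.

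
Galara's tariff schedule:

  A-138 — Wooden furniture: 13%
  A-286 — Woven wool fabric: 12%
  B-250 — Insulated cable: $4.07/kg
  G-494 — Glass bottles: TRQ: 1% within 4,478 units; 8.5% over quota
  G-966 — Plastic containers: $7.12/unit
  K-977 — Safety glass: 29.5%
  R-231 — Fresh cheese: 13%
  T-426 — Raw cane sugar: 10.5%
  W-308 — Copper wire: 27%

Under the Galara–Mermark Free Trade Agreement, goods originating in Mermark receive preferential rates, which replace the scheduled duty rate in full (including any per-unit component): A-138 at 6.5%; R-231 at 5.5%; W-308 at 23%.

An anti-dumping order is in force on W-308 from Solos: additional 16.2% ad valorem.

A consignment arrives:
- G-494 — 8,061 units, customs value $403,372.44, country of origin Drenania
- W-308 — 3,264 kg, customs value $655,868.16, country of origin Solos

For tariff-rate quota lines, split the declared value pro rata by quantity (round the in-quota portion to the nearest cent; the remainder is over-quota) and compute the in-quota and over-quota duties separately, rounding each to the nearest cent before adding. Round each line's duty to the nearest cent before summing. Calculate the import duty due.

$300,815.77

Line 1 (G-494, Drenania, 8,061 units, $403,372.44):
Code G-494 is under a tariff-rate quota (threshold 4,478 units). In-quota: 4,478 units at 1%; over-quota: 3,583 units at 8.5%.
Pro-rata value split: in-quota = $403,372.44 × 4,478/8,061 = $224,079.12; over-quota = $403,372.44 − $224,079.12 = $179,293.32.
In-quota duty = $224,079.12 × 1% = $2,240.79. Over-quota duty = $179,293.32 × 8.5% = $15,239.93.
Line duty = $2,240.79 + $15,239.93 = $17,480.72.
Line 2 (W-308, Solos, 3,264 kg, $655,868.16):
Base rate for W-308 is 27%.
W-308 has an FTA preferential rate, but origin Solos is not Mermark; base rate stands.
Additional duty on W-308 from Solos: +16.2%. Applied ad valorem rate: 27% + 16.2% = 43.2%.
Duty = $655,868.16 × 43.2% = $283,335.05.
Total = $17,480.72 + $283,335.05 = $300,815.77.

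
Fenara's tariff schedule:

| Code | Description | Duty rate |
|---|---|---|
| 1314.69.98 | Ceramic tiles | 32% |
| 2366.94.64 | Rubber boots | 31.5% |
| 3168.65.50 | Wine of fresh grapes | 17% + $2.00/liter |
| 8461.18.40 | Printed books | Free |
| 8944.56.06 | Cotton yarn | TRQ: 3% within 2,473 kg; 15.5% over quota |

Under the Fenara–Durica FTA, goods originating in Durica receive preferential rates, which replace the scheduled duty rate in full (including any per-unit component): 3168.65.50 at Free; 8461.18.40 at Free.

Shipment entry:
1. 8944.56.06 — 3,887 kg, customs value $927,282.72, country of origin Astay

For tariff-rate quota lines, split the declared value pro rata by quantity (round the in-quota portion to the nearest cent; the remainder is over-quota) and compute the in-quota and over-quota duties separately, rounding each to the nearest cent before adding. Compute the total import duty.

$69,983.97

Line 1 (8944.56.06, Astay, 3,887 kg, $927,282.72):
Code 8944.56.06 is under a tariff-rate quota (threshold 2,473 kg). In-quota: 2,473 kg at 3%; over-quota: 1,414 kg at 15.5%.
Pro-rata value split: in-quota = $927,282.72 × 2,473/3,887 = $589,958.88; over-quota = $927,282.72 − $589,958.88 = $337,323.84.
In-quota duty = $589,958.88 × 3% = $17,698.77. Over-quota duty = $337,323.84 × 15.5% = $52,285.20.
Line duty = $17,698.77 + $52,285.20 = $69,983.97.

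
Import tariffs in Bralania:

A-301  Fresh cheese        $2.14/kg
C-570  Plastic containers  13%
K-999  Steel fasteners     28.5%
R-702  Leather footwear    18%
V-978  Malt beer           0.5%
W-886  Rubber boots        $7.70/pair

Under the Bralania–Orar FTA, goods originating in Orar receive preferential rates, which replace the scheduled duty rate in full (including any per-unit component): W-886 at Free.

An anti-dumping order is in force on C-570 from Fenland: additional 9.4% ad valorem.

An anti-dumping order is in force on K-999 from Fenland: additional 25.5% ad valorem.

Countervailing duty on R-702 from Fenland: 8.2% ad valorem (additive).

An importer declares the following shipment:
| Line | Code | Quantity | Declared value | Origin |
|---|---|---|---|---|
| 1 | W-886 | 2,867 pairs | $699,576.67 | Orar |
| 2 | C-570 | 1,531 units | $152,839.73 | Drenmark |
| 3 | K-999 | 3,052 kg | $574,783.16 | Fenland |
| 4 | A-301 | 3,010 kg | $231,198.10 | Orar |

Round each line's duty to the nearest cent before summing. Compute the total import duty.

Line 1 (W-886, Orar, 2,867 pairs, $699,576.67):
Base rate for W-886 is $7.70/pair.
Origin Orar qualifies under the Bralania–Orar agreement and W-886 is covered: preferential rate Free applies instead.
Duty = $699,576.67 × 0% = $0.00.
Line 2 (C-570, Drenmark, 1,531 units, $152,839.73):
Base rate for C-570 is 13%.
The additional-duty order on C-570 targets Fenland, not Drenmark; it does not apply.
Duty = $152,839.73 × 13% = $19,869.16.
Line 3 (K-999, Fenland, 3,052 kg, $574,783.16):
Base rate for K-999 is 28.5%.
Additional duty on K-999 from Fenland: +25.5%. Applied ad valorem rate: 28.5% + 25.5% = 54%.
Duty = $574,783.16 × 54% = $310,382.91.
Line 4 (A-301, Orar, 3,010 kg, $231,198.10):
Base rate for A-301 is $2.14/kg.
Origin Orar is the FTA partner but A-301 is not on the preference list; base rate stands.
Duty = 3,010 × $2.14 = $6,441.40.
Total = $0.00 + $19,869.16 + $310,382.91 + $6,441.40 = $336,693.47.

$336,693.47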